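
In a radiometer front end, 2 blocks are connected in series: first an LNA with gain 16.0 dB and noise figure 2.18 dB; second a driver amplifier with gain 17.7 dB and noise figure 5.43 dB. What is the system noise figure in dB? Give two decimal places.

Convert to linear (a loss of L dB is a gain of −L dB): F_i = 10^(NF_i/10), G_i = 10^(G_i,dB/10)
  Stage 1: F_1 = 10^(2.18/10) = 1.652, G_1 = 10^(16.0/10) = 39.81
  Stage 2: F_2 = 10^(5.43/10) = 3.491, G_2 = 10^(17.7/10) = 58.88
Friis cascade:
  F = 1.652 + (3.491 − 1)/39.81 = 1.715
NF = 10 log₁₀(1.715) = 2.34 dB

2.34 dB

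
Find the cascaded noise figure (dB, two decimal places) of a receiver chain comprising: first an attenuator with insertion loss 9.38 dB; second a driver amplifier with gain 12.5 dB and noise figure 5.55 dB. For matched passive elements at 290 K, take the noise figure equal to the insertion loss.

14.93 dB

Convert to linear (a loss of L dB is a gain of −L dB): F_i = 10^(NF_i/10), G_i = 10^(G_i,dB/10)
  Stage 1: F_1 = 10^(9.38/10) = 8.670, G_1 = 10^(−9.38/10) = 0.1153
  Stage 2: F_2 = 10^(5.55/10) = 3.589, G_2 = 10^(12.5/10) = 17.78
Friis cascade:
  F = 8.670 + (3.589 − 1)/0.1153 = 31.12
NF = 10 log₁₀(31.12) = 14.93 dB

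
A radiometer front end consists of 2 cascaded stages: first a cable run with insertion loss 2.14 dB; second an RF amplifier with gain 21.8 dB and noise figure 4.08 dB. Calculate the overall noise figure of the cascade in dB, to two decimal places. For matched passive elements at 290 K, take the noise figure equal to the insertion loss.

6.22 dB

Convert to linear (a loss of L dB is a gain of −L dB): F_i = 10^(NF_i/10), G_i = 10^(G_i,dB/10)
  Stage 1: F_1 = 10^(2.14/10) = 1.637, G_1 = 10^(−2.14/10) = 0.6109
  Stage 2: F_2 = 10^(4.08/10) = 2.559, G_2 = 10^(21.8/10) = 151.4
Friis cascade:
  F = 1.637 + (2.559 − 1)/0.6109 = 4.188
NF = 10 log₁₀(4.188) = 6.22 dB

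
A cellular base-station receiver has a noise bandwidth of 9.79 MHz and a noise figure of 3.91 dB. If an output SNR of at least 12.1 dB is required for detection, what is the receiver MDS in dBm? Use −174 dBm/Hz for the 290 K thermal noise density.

Sensitivity = −174 + 10 log₁₀(B) + NF + SNR_min
= −174 + 69.91 + 3.91 + 12.1
= −88.08 dBm → −88.1 dBm

−88.1 dBm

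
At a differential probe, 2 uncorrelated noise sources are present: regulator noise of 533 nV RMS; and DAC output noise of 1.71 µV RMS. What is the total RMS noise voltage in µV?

1.79 µV

Uncorrelated sources add in power (mean-square): V_tot = √(ΣV_i²)
V_tot = √[(5.33×10⁻⁷)² + (1.71×10⁻⁶)²] = 1.79×10⁻⁶ V = 1.79 µV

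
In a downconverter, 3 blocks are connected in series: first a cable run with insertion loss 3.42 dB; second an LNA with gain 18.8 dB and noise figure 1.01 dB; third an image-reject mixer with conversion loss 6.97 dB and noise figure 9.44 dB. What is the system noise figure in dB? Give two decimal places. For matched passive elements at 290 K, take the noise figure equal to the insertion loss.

4.77 dB

Convert to linear (a loss of L dB is a gain of −L dB): F_i = 10^(NF_i/10), G_i = 10^(G_i,dB/10)
  Stage 1: F_1 = 10^(3.42/10) = 2.198, G_1 = 10^(−3.42/10) = 0.4550
  Stage 2: F_2 = 10^(1.01/10) = 1.262, G_2 = 10^(18.8/10) = 75.86
  Stage 3: F_3 = 10^(9.44/10) = 8.790, G_3 = 10^(−6.97/10) = 0.2009
Friis cascade:
  F = 2.198 + (1.262 − 1)/0.4550 + (8.790 − 1)/34.51 = 2.999
NF = 10 log₁₀(2.999) = 4.77 dB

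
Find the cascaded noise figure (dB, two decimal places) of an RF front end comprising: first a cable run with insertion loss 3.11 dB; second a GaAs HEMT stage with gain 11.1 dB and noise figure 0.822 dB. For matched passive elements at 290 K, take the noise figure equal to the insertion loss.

Convert to linear (a loss of L dB is a gain of −L dB): F_i = 10^(NF_i/10), G_i = 10^(G_i,dB/10)
  Stage 1: F_1 = 10^(3.11/10) = 2.046, G_1 = 10^(−3.11/10) = 0.4887
  Stage 2: F_2 = 10^(0.822/10) = 1.208, G_2 = 10^(11.1/10) = 12.88
Friis cascade:
  F = 2.046 + (1.208 − 1)/0.4887 = 2.473
NF = 10 log₁₀(2.473) = 3.93 dB

3.93 dB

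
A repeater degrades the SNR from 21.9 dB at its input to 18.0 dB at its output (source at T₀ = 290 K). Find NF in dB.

NF (dB) = SNR_in(dB) − SNR_out(dB) when the source is at T₀
NF = 21.9 − 18.0 = 3.9 dB

3.9 dB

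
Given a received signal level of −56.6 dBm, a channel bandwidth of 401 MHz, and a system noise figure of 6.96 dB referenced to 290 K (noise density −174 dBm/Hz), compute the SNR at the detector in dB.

Noise floor: N = −174 + 10 log₁₀(B) + NF
10 log₁₀(4.01×10⁸) = 86.03 dB
N = −174 + 86.03 + 6.96 = −81.01 dBm
SNR = P_sig − N = −56.6 − (−81.01) = 24.41 dB → 24.4 dB

24.4 dB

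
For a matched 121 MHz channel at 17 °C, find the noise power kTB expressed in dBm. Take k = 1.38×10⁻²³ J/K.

−93.1 dBm

T = 17 °C + 273.15 = 290.15 K
P_n = kTB = 1.38×10⁻²³ × 290.15 × 1.21×10⁸ = 4.84×10⁻¹³ W
In dBm: 10 log₁₀(4.84×10⁻¹³ / 10⁻³) = −93.1 dBm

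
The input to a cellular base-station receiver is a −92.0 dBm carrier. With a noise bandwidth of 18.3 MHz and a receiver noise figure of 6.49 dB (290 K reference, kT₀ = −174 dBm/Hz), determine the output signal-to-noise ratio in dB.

2.9 dB

Noise floor: N = −174 + 10 log₁₀(B) + NF
10 log₁₀(1.83×10⁷) = 72.62 dB
N = −174 + 72.62 + 6.49 = −94.89 dBm
SNR = P_sig − N = −92.0 − (−94.89) = 2.89 dB → 2.9 dB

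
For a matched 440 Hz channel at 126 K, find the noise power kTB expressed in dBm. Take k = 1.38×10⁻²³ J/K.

P_n = kTB = 1.38×10⁻²³ × 126 × 4.40×10² = 7.65×10⁻¹⁹ W
In dBm: 10 log₁₀(7.65×10⁻¹⁹ / 10⁻³) = −151.2 dBm

−151.2 dBm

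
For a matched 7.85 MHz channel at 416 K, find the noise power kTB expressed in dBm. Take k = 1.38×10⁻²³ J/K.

−103.5 dBm

P_n = kTB = 1.38×10⁻²³ × 416 × 7.85×10⁶ = 4.51×10⁻¹⁴ W
In dBm: 10 log₁₀(4.51×10⁻¹⁴ / 10⁻³) = −103.5 dBm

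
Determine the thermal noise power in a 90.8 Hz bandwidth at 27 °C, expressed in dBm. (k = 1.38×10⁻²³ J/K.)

−154.2 dBm

T = 27 °C + 273.15 = 300.15 K
P_n = kTB = 1.38×10⁻²³ × 300.15 × 9.08×10¹ = 3.76×10⁻¹⁹ W
In dBm: 10 log₁₀(3.76×10⁻¹⁹ / 10⁻³) = −154.2 dBm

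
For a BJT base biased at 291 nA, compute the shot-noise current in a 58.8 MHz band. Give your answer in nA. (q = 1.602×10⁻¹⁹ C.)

2.34 nA

I_n = √(2qI·B)
2qI·B = 2 × 1.602×10⁻¹⁹ × 2.91×10⁻⁷ × 5.88×10⁷ = 5.48×10⁻¹⁸ A²
I_n = √(5.48×10⁻¹⁸) = 2.34×10⁻⁹ A = 2.34 nA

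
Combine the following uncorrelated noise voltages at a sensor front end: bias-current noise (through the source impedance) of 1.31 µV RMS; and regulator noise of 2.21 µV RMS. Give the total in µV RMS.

2.57 µV

Uncorrelated sources add in power (mean-square): V_tot = √(ΣV_i²)
V_tot = √[(1.31×10⁻⁶)² + (2.21×10⁻⁶)²] = 2.57×10⁻⁶ V = 2.57 µV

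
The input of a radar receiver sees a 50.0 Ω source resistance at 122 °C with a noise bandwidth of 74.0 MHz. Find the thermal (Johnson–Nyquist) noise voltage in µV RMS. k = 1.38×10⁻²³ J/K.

8.98 µV

T = 122 °C + 273.15 = 395.15 K
V_n = √(4kTRB)
4kTRB = 4 × 1.38×10⁻²³ × 395.15 × 5.00×10¹ × 7.40×10⁷ = 8.07×10⁻¹¹ V²
V_n = √(8.07×10⁻¹¹) = 8.98×10⁻⁶ V = 8.98 µV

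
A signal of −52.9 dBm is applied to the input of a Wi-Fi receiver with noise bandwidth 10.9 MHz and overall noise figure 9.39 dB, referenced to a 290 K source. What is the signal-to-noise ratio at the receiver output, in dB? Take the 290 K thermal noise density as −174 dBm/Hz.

Noise floor: N = −174 + 10 log₁₀(B) + NF
10 log₁₀(1.09×10⁷) = 70.37 dB
N = −174 + 70.37 + 9.39 = −94.24 dBm
SNR = P_sig − N = −52.9 − (−94.24) = 41.34 dB → 41.3 dB

41.3 dB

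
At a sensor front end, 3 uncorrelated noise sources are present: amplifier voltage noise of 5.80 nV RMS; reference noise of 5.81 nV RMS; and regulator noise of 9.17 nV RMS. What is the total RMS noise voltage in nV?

12.3 nV

Uncorrelated sources add in power (mean-square): V_tot = √(ΣV_i²)
V_tot = √[(5.80×10⁻⁹)² + (5.81×10⁻⁹)² + (9.17×10⁻⁹)²] = 1.23×10⁻⁸ V = 12.3 nV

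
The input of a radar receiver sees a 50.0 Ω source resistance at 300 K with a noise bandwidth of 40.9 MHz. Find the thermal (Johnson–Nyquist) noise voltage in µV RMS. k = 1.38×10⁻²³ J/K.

5.82 µV

V_n = √(4kTRB)
4kTRB = 4 × 1.38×10⁻²³ × 300 × 5.00×10¹ × 4.09×10⁷ = 3.39×10⁻¹¹ V²
V_n = √(3.39×10⁻¹¹) = 5.82×10⁻⁶ V = 5.82 µV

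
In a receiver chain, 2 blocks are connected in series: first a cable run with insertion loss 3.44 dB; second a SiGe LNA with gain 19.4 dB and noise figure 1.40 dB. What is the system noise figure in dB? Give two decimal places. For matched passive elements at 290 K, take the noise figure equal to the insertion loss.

Convert to linear (a loss of L dB is a gain of −L dB): F_i = 10^(NF_i/10), G_i = 10^(G_i,dB/10)
  Stage 1: F_1 = 10^(3.44/10) = 2.208, G_1 = 10^(−3.44/10) = 0.4529
  Stage 2: F_2 = 10^(1.40/10) = 1.380, G_2 = 10^(19.4/10) = 87.10
Friis cascade:
  F = 2.208 + (1.380 − 1)/0.4529 = 3.048
NF = 10 log₁₀(3.048) = 4.84 dB

4.84 dB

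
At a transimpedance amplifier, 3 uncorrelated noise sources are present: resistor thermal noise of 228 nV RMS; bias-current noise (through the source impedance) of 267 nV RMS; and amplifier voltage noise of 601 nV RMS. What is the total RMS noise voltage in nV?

Uncorrelated sources add in power (mean-square): V_tot = √(ΣV_i²)
V_tot = √[(2.28×10⁻⁷)² + (2.67×10⁻⁷)² + (6.01×10⁻⁷)²] = 6.96×10⁻⁷ V = 696 nV

696 nV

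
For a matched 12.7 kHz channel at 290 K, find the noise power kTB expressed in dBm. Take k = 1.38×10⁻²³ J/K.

−132.9 dBm

P_n = kTB = 1.38×10⁻²³ × 290 × 1.27×10⁴ = 5.08×10⁻¹⁷ W
In dBm: 10 log₁₀(5.08×10⁻¹⁷ / 10⁻³) = −132.9 dBm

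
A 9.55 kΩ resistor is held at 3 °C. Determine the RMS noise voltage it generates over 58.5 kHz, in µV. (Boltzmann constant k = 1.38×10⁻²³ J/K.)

2.92 µV

T = 3 °C + 273.15 = 276.15 K
V_n = √(4kTRB)
4kTRB = 4 × 1.38×10⁻²³ × 276.15 × 9.55×10³ × 5.85×10⁴ = 8.52×10⁻¹² V²
V_n = √(8.52×10⁻¹²) = 2.92×10⁻⁶ V = 2.92 µV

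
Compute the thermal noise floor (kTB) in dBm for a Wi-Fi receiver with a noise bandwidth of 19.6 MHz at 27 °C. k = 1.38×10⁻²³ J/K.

−100.9 dBm

T = 27 °C + 273.15 = 300.15 K
P_n = kTB = 1.38×10⁻²³ × 300.15 × 1.96×10⁷ = 8.12×10⁻¹⁴ W
In dBm: 10 log₁₀(8.12×10⁻¹⁴ / 10⁻³) = −100.9 dBm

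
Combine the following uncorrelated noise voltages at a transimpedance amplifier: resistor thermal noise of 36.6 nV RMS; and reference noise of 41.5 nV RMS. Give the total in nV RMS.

Uncorrelated sources add in power (mean-square): V_tot = √(ΣV_i²)
V_tot = √[(3.66×10⁻⁸)² + (4.15×10⁻⁸)²] = 5.53×10⁻⁸ V = 55.3 nV

55.3 nV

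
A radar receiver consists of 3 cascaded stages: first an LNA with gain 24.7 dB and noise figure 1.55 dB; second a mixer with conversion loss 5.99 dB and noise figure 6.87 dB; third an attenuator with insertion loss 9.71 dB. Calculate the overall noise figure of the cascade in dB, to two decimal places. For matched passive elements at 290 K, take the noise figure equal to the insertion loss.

1.92 dB

Convert to linear (a loss of L dB is a gain of −L dB): F_i = 10^(NF_i/10), G_i = 10^(G_i,dB/10)
  Stage 1: F_1 = 10^(1.55/10) = 1.429, G_1 = 10^(24.7/10) = 295.1
  Stage 2: F_2 = 10^(6.87/10) = 4.864, G_2 = 10^(−5.99/10) = 0.2518
  Stage 3: F_3 = 10^(9.71/10) = 9.354, G_3 = 10^(−9.71/10) = 0.1069
Friis cascade:
  F = 1.429 + (4.864 − 1)/295.1 + (9.354 − 1)/74.30 = 1.554
NF = 10 log₁₀(1.554) = 1.92 dB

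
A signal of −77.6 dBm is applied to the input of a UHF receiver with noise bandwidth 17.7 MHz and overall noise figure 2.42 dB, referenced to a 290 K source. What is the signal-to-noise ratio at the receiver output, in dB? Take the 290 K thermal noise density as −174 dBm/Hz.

21.5 dB

Noise floor: N = −174 + 10 log₁₀(B) + NF
10 log₁₀(1.77×10⁷) = 72.48 dB
N = −174 + 72.48 + 2.42 = −99.10 dBm
SNR = P_sig − N = −77.6 − (−99.10) = 21.50 dB → 21.5 dB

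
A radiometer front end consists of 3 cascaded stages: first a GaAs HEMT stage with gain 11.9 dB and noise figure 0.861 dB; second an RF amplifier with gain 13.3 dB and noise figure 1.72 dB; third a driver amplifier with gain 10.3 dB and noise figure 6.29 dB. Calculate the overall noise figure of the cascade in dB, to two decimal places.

Convert to linear (a loss of L dB is a gain of −L dB): F_i = 10^(NF_i/10), G_i = 10^(G_i,dB/10)
  Stage 1: F_1 = 10^(0.861/10) = 1.219, G_1 = 10^(11.9/10) = 15.49
  Stage 2: F_2 = 10^(1.72/10) = 1.486, G_2 = 10^(13.3/10) = 21.38
  Stage 3: F_3 = 10^(6.29/10) = 4.256, G_3 = 10^(10.3/10) = 10.72
Friis cascade:
  F = 1.219 + (1.486 − 1)/15.49 + (4.256 − 1)/331.1 = 1.260
NF = 10 log₁₀(1.260) = 1.01 dB

1.01 dB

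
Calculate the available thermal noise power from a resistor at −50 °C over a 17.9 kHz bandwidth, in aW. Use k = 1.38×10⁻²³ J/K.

55.1 aW

T = −50 °C + 273.15 = 223.15 K
P_n = kTB = 1.38×10⁻²³ × 223.15 × 1.79×10⁴ = 5.51×10⁻¹⁷ W = 55.1 aW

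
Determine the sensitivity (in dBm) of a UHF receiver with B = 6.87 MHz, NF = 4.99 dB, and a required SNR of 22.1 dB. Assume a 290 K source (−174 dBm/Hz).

Sensitivity = −174 + 10 log₁₀(B) + NF + SNR_min
= −174 + 68.37 + 4.99 + 22.1
= −78.54 dBm → −78.5 dBm

−78.5 dBm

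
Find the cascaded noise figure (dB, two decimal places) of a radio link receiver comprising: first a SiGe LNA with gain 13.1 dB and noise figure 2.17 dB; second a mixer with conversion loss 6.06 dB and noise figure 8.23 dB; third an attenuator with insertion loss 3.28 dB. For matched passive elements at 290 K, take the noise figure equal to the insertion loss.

3.32 dB

Convert to linear (a loss of L dB is a gain of −L dB): F_i = 10^(NF_i/10), G_i = 10^(G_i,dB/10)
  Stage 1: F_1 = 10^(2.17/10) = 1.648, G_1 = 10^(13.1/10) = 20.42
  Stage 2: F_2 = 10^(8.23/10) = 6.653, G_2 = 10^(−6.06/10) = 0.2477
  Stage 3: F_3 = 10^(3.28/10) = 2.128, G_3 = 10^(−3.28/10) = 0.4699
Friis cascade:
  F = 1.648 + (6.653 − 1)/20.42 + (2.128 − 1)/5.058 = 2.148
NF = 10 log₁₀(2.148) = 3.32 dB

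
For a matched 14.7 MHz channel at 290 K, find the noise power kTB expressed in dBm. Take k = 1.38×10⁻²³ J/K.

−102.3 dBm

P_n = kTB = 1.38×10⁻²³ × 290 × 1.47×10⁷ = 5.88×10⁻¹⁴ W
In dBm: 10 log₁₀(5.88×10⁻¹⁴ / 10⁻³) = −102.3 dBm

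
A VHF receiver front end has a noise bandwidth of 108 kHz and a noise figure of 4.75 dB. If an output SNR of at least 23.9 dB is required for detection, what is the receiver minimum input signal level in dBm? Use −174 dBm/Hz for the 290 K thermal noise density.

−95.0 dBm

Sensitivity = −174 + 10 log₁₀(B) + NF + SNR_min
= −174 + 50.33 + 4.75 + 23.9
= −95.02 dBm → −95.0 dBm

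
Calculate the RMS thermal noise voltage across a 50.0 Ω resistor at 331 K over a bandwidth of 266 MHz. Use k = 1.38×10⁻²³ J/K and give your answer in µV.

V_n = √(4kTRB)
4kTRB = 4 × 1.38×10⁻²³ × 331 × 5.00×10¹ × 2.66×10⁸ = 2.43×10⁻¹⁰ V²
V_n = √(2.43×10⁻¹⁰) = 1.56×10⁻⁵ V = 15.6 µV

15.6 µV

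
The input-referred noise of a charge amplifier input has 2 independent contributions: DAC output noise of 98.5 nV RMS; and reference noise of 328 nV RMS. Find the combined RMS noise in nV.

342 nV

Uncorrelated sources add in power (mean-square): V_tot = √(ΣV_i²)
V_tot = √[(9.85×10⁻⁸)² + (3.28×10⁻⁷)²] = 3.42×10⁻⁷ V = 342 nV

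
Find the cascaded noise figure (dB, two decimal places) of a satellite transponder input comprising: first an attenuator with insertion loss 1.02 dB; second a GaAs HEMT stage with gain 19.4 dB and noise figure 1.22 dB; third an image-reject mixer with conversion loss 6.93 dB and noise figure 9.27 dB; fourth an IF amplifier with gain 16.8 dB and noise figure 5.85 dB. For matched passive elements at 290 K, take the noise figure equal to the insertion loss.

2.98 dB

Convert to linear (a loss of L dB is a gain of −L dB): F_i = 10^(NF_i/10), G_i = 10^(G_i,dB/10)
  Stage 1: F_1 = 10^(1.02/10) = 1.265, G_1 = 10^(−1.02/10) = 0.7907
  Stage 2: F_2 = 10^(1.22/10) = 1.324, G_2 = 10^(19.4/10) = 87.10
  Stage 3: F_3 = 10^(9.27/10) = 8.453, G_3 = 10^(−6.93/10) = 0.2028
  Stage 4: F_4 = 10^(5.85/10) = 3.846, G_4 = 10^(16.8/10) = 47.86
Friis cascade:
  F = 1.265 + (1.324 − 1)/0.7907 + (8.453 − 1)/68.87 + (3.846 − 1)/13.96 = 1.987
NF = 10 log₁₀(1.987) = 2.98 dB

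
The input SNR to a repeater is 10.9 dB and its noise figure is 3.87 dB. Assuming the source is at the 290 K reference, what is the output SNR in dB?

By definition F = SNR_in/SNR_out, so in dB: SNR_out = SNR_in − NF
SNR_out = 10.9 − 3.87 = 7.03 dB

7.03 dB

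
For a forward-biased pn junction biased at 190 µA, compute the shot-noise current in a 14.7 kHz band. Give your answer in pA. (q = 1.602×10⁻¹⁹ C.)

946 pA

I_n = √(2qI·B)
2qI·B = 2 × 1.602×10⁻¹⁹ × 1.90×10⁻⁴ × 1.47×10⁴ = 8.95×10⁻¹⁹ A²
I_n = √(8.95×10⁻¹⁹) = 9.46×10⁻¹⁰ A = 946 pA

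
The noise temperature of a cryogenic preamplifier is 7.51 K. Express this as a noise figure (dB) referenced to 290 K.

F = 1 + T_e/T₀ = 1 + 7.51/290 = 1.0259
NF = 10 log₁₀(1.0259) = 0.111 dB

0.111 dB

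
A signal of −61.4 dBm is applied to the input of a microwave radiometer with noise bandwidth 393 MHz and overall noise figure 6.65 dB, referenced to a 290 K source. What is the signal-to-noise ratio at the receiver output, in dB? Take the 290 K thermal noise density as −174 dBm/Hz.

20.0 dB

Noise floor: N = −174 + 10 log₁₀(B) + NF
10 log₁₀(3.93×10⁸) = 85.94 dB
N = −174 + 85.94 + 6.65 = −81.41 dBm
SNR = P_sig − N = −61.4 − (−81.41) = 20.01 dB → 20.0 dB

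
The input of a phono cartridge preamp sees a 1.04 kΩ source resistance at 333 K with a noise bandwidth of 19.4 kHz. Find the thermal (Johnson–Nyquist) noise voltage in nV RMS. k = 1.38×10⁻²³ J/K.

609 nV

V_n = √(4kTRB)
4kTRB = 4 × 1.38×10⁻²³ × 333 × 1.04×10³ × 1.94×10⁴ = 3.71×10⁻¹³ V²
V_n = √(3.71×10⁻¹³) = 6.09×10⁻⁷ V = 609 nV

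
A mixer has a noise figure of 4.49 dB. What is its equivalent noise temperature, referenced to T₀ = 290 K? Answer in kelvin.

F = 10^(4.49/10) = 2.8119
T_e = (F − 1)·T₀ = (2.8119 − 1) × 290 = 525 K

525 K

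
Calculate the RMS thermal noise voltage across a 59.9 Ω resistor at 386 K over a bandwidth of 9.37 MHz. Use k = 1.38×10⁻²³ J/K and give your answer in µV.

3.46 µV

V_n = √(4kTRB)
4kTRB = 4 × 1.38×10⁻²³ × 386 × 5.99×10¹ × 9.37×10⁶ = 1.20×10⁻¹¹ V²
V_n = √(1.20×10⁻¹¹) = 3.46×10⁻⁶ V = 3.46 µV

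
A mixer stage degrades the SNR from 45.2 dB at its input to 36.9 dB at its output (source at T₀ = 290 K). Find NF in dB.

8.3 dB

NF (dB) = SNR_in(dB) − SNR_out(dB) when the source is at T₀
NF = 45.2 − 36.9 = 8.3 dB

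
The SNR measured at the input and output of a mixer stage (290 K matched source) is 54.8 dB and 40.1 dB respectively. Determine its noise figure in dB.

NF (dB) = SNR_in(dB) − SNR_out(dB) when the source is at T₀
NF = 54.8 − 40.1 = 14.7 dB

14.7 dB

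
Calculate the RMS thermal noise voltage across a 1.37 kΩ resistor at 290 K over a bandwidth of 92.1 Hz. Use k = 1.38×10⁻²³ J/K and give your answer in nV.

V_n = √(4kTRB)
4kTRB = 4 × 1.38×10⁻²³ × 290 × 1.37×10³ × 9.21×10¹ = 2.02×10⁻¹⁵ V²
V_n = √(2.02×10⁻¹⁵) = 4.49×10⁻⁸ V = 44.9 nV

44.9 nV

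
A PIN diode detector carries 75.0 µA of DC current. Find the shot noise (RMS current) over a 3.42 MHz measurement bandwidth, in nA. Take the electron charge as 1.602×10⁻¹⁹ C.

I_n = √(2qI·B)
2qI·B = 2 × 1.602×10⁻¹⁹ × 7.50×10⁻⁵ × 3.42×10⁶ = 8.22×10⁻¹⁷ A²
I_n = √(8.22×10⁻¹⁷) = 9.07×10⁻⁹ A = 9.07 nA

9.07 nA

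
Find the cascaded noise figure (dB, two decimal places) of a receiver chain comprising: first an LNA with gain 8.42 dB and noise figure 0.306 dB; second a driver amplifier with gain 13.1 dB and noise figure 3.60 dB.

Convert to linear (a loss of L dB is a gain of −L dB): F_i = 10^(NF_i/10), G_i = 10^(G_i,dB/10)
  Stage 1: F_1 = 10^(0.306/10) = 1.073, G_1 = 10^(8.42/10) = 6.950
  Stage 2: F_2 = 10^(3.60/10) = 2.291, G_2 = 10^(13.1/10) = 20.42
Friis cascade:
  F = 1.073 + (2.291 − 1)/6.950 = 1.259
NF = 10 log₁₀(1.259) = 1.00 dB

1.00 dB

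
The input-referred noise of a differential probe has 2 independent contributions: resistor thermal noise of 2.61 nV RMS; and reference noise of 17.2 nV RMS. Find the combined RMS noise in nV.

Uncorrelated sources add in power (mean-square): V_tot = √(ΣV_i²)
V_tot = √[(2.61×10⁻⁹)² + (1.72×10⁻⁸)²] = 1.74×10⁻⁸ V = 17.4 nV

17.4 nV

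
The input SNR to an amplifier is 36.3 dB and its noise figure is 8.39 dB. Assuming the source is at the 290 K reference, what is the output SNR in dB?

27.91 dB

By definition F = SNR_in/SNR_out, so in dB: SNR_out = SNR_in − NF
SNR_out = 36.3 − 8.39 = 27.91 dB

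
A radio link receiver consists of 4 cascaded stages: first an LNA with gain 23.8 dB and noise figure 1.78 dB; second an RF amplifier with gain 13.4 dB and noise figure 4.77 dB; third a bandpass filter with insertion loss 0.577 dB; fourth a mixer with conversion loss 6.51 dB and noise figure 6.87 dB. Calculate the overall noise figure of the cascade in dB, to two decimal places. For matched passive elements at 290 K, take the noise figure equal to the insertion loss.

1.81 dB

Convert to linear (a loss of L dB is a gain of −L dB): F_i = 10^(NF_i/10), G_i = 10^(G_i,dB/10)
  Stage 1: F_1 = 10^(1.78/10) = 1.507, G_1 = 10^(23.8/10) = 239.9
  Stage 2: F_2 = 10^(4.77/10) = 2.999, G_2 = 10^(13.4/10) = 21.88
  Stage 3: F_3 = 10^(0.577/10) = 1.142, G_3 = 10^(−0.577/10) = 0.8756
  Stage 4: F_4 = 10^(6.87/10) = 4.864, G_4 = 10^(−6.51/10) = 0.2234
Friis cascade:
  F = 1.507 + (2.999 − 1)/239.9 + (1.142 − 1)/5248 + (4.864 − 1)/4595 = 1.516
NF = 10 log₁₀(1.516) = 1.81 dB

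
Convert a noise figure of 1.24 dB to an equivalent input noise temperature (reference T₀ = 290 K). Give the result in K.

F = 10^(1.24/10) = 1.33045
T_e = (F − 1)·T₀ = (1.33045 − 1) × 290 = 95.8 K

95.8 K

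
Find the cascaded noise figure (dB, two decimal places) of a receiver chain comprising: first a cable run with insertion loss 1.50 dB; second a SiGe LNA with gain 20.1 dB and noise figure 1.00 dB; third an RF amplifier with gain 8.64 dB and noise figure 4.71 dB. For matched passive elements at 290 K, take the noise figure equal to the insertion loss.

Convert to linear (a loss of L dB is a gain of −L dB): F_i = 10^(NF_i/10), G_i = 10^(G_i,dB/10)
  Stage 1: F_1 = 10^(1.50/10) = 1.413, G_1 = 10^(−1.50/10) = 0.7079
  Stage 2: F_2 = 10^(1.00/10) = 1.259, G_2 = 10^(20.1/10) = 102.3
  Stage 3: F_3 = 10^(4.71/10) = 2.958, G_3 = 10^(8.64/10) = 7.311
Friis cascade:
  F = 1.413 + (1.259 − 1)/0.7079 + (2.958 − 1)/72.44 = 1.805
NF = 10 log₁₀(1.805) = 2.57 dB

2.57 dB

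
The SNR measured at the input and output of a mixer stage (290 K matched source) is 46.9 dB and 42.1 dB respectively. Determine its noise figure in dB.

4.8 dB

NF (dB) = SNR_in(dB) − SNR_out(dB) when the source is at T₀
NF = 46.9 − 42.1 = 4.8 dB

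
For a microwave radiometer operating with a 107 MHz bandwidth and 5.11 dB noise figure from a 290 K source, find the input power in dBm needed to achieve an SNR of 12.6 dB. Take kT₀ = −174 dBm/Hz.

−76.0 dBm

Sensitivity = −174 + 10 log₁₀(B) + NF + SNR_min
= −174 + 80.29 + 5.11 + 12.6
= −76.00 dBm → −76.0 dBm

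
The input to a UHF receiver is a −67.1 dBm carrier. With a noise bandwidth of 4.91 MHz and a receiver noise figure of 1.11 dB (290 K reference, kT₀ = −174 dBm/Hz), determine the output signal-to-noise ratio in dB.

Noise floor: N = −174 + 10 log₁₀(B) + NF
10 log₁₀(4.91×10⁶) = 66.91 dB
N = −174 + 66.91 + 1.11 = −105.98 dBm
SNR = P_sig − N = −67.1 − (−105.98) = 38.88 dB → 38.9 dB

38.9 dB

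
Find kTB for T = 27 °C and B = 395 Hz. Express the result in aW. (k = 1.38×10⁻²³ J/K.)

T = 27 °C + 273.15 = 300.15 K
P_n = kTB = 1.38×10⁻²³ × 300.15 × 3.95×10² = 1.64×10⁻¹⁸ W = 1.64 aW

1.64 aW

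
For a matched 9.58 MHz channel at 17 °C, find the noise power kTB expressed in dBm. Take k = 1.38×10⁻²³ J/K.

T = 17 °C + 273.15 = 290.15 K
P_n = kTB = 1.38×10⁻²³ × 290.15 × 9.58×10⁶ = 3.84×10⁻¹⁴ W
In dBm: 10 log₁₀(3.84×10⁻¹⁴ / 10⁻³) = −104.2 dBm

−104.2 dBm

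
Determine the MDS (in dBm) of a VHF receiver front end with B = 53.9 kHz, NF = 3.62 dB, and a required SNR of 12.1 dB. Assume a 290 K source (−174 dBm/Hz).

−111.0 dBm

Sensitivity = −174 + 10 log₁₀(B) + NF + SNR_min
= −174 + 47.32 + 3.62 + 12.1
= −110.96 dBm → −111.0 dBm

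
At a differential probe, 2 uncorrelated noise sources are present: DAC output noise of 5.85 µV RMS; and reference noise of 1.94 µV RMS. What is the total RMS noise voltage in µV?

6.16 µV

Uncorrelated sources add in power (mean-square): V_tot = √(ΣV_i²)
V_tot = √[(5.85×10⁻⁶)² + (1.94×10⁻⁶)²] = 6.16×10⁻⁶ V = 6.16 µV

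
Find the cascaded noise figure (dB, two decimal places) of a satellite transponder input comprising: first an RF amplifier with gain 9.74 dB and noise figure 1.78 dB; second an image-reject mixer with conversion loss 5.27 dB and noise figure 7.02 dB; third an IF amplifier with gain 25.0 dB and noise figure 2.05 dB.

3.33 dB

Convert to linear (a loss of L dB is a gain of −L dB): F_i = 10^(NF_i/10), G_i = 10^(G_i,dB/10)
  Stage 1: F_1 = 10^(1.78/10) = 1.507, G_1 = 10^(9.74/10) = 9.419
  Stage 2: F_2 = 10^(7.02/10) = 5.035, G_2 = 10^(−5.27/10) = 0.2972
  Stage 3: F_3 = 10^(2.05/10) = 1.603, G_3 = 10^(25.0/10) = 316.2
Friis cascade:
  F = 1.507 + (5.035 − 1)/9.419 + (1.603 − 1)/2.799 = 2.151
NF = 10 log₁₀(2.151) = 3.33 dB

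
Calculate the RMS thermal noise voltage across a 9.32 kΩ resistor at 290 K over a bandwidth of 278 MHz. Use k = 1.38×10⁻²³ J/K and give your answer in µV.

V_n = √(4kTRB)
4kTRB = 4 × 1.38×10⁻²³ × 290 × 9.32×10³ × 2.78×10⁸ = 4.15×10⁻⁸ V²
V_n = √(4.15×10⁻⁸) = 2.04×10⁻⁴ V = 204 µV

204 µV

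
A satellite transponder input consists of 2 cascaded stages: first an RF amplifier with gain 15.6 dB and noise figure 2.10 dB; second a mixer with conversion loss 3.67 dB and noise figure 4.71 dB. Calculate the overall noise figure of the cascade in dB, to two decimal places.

2.24 dB

Convert to linear (a loss of L dB is a gain of −L dB): F_i = 10^(NF_i/10), G_i = 10^(G_i,dB/10)
  Stage 1: F_1 = 10^(2.10/10) = 1.622, G_1 = 10^(15.6/10) = 36.31
  Stage 2: F_2 = 10^(4.71/10) = 2.958, G_2 = 10^(−3.67/10) = 0.4295
Friis cascade:
  F = 1.622 + (2.958 − 1)/36.31 = 1.676
NF = 10 log₁₀(1.676) = 2.24 dB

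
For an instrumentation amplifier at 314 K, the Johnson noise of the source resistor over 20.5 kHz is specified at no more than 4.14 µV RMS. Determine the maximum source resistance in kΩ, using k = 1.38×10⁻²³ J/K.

Johnson–Nyquist: V_n = √(4kTRB) ⇒ R = V_n² / (4kTB)
4kTB = 4 × 1.38×10⁻²³ × 314 × 2.05×10⁴ = 3.55×10⁻¹⁶
R = (4.14×10⁻⁶)² / 3.55×10⁻¹⁶ = 4.82×10⁴ Ω = 48.2 kΩ

48.2 kΩ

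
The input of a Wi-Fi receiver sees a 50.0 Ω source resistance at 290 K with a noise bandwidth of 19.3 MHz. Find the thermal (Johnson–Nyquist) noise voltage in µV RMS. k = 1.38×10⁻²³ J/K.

3.93 µV

V_n = √(4kTRB)
4kTRB = 4 × 1.38×10⁻²³ × 290 × 5.00×10¹ × 1.93×10⁷ = 1.54×10⁻¹¹ V²
V_n = √(1.54×10⁻¹¹) = 3.93×10⁻⁶ V = 3.93 µV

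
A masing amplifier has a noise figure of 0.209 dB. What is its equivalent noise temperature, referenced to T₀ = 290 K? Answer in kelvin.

14.3 K

F = 10^(0.209/10) = 1.0493
T_e = (F − 1)·T₀ = (1.0493 − 1) × 290 = 14.3 K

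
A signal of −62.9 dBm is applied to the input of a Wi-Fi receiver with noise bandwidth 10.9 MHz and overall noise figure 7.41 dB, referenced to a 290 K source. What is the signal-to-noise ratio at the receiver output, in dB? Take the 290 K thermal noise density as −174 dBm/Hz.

33.3 dB

Noise floor: N = −174 + 10 log₁₀(B) + NF
10 log₁₀(1.09×10⁷) = 70.37 dB
N = −174 + 70.37 + 7.41 = −96.22 dBm
SNR = P_sig − N = −62.9 − (−96.22) = 33.32 dB → 33.3 dB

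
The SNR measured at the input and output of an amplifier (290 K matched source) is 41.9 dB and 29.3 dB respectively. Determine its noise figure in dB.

NF (dB) = SNR_in(dB) − SNR_out(dB) when the source is at T₀
NF = 41.9 − 29.3 = 12.6 dB

12.6 dB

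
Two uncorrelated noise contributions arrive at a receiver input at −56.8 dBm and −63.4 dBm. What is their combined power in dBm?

Convert to linear, add, convert back:
P₁ = 2.09×10⁻⁹ W, P₂ = 4.57×10⁻¹⁰ W
P_tot = 2.55×10⁻⁹ W → 10 log₁₀(P_tot / 10⁻³) = −55.9 dBm

−55.9 dBm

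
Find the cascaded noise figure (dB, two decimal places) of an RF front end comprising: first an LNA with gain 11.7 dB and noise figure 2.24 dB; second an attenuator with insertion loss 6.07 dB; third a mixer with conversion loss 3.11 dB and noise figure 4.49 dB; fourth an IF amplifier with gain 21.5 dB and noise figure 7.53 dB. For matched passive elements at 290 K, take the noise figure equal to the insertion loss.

6.98 dB

Convert to linear (a loss of L dB is a gain of −L dB): F_i = 10^(NF_i/10), G_i = 10^(G_i,dB/10)
  Stage 1: F_1 = 10^(2.24/10) = 1.675, G_1 = 10^(11.7/10) = 14.79
  Stage 2: F_2 = 10^(6.07/10) = 4.046, G_2 = 10^(−6.07/10) = 0.2472
  Stage 3: F_3 = 10^(4.49/10) = 2.812, G_3 = 10^(−3.11/10) = 0.4887
  Stage 4: F_4 = 10^(7.53/10) = 5.662, G_4 = 10^(21.5/10) = 141.3
Friis cascade:
  F = 1.675 + (4.046 − 1)/14.79 + (2.812 − 1)/3.656 + (5.662 − 1)/1.786 = 4.986
NF = 10 log₁₀(4.986) = 6.98 dB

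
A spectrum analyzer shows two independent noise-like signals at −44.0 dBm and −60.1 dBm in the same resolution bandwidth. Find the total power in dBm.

−43.9 dBm

Convert to linear, add, convert back:
P₁ = 3.98×10⁻⁸ W, P₂ = 9.77×10⁻¹⁰ W
P_tot = 4.08×10⁻⁸ W → 10 log₁₀(P_tot / 10⁻³) = −43.9 dBm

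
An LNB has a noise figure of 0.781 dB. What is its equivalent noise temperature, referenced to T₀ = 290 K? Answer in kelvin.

F = 10^(0.781/10) = 1.19702
T_e = (F − 1)·T₀ = (1.19702 − 1) × 290 = 57.1 K

57.1 K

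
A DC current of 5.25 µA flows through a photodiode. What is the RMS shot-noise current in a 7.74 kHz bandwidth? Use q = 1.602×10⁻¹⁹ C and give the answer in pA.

I_n = √(2qI·B)
2qI·B = 2 × 1.602×10⁻¹⁹ × 5.25×10⁻⁶ × 7.74×10³ = 1.30×10⁻²⁰ A²
I_n = √(1.30×10⁻²⁰) = 1.14×10⁻¹⁰ A = 114 pA

114 pA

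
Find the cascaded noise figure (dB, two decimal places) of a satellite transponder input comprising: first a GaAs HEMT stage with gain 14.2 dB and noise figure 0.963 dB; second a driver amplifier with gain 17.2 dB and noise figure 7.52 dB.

Convert to linear (a loss of L dB is a gain of −L dB): F_i = 10^(NF_i/10), G_i = 10^(G_i,dB/10)
  Stage 1: F_1 = 10^(0.963/10) = 1.248, G_1 = 10^(14.2/10) = 26.30
  Stage 2: F_2 = 10^(7.52/10) = 5.649, G_2 = 10^(17.2/10) = 52.48
Friis cascade:
  F = 1.248 + (5.649 − 1)/26.30 = 1.425
NF = 10 log₁₀(1.425) = 1.54 dB

1.54 dB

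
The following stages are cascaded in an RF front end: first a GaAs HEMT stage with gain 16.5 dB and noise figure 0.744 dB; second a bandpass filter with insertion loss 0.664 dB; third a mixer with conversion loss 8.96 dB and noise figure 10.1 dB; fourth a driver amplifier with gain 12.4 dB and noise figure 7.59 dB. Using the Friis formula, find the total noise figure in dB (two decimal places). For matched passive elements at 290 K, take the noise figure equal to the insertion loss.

3.81 dB

Convert to linear (a loss of L dB is a gain of −L dB): F_i = 10^(NF_i/10), G_i = 10^(G_i,dB/10)
  Stage 1: F_1 = 10^(0.744/10) = 1.187, G_1 = 10^(16.5/10) = 44.67
  Stage 2: F_2 = 10^(0.664/10) = 1.165, G_2 = 10^(−0.664/10) = 0.8582
  Stage 3: F_3 = 10^(10.1/10) = 10.23, G_3 = 10^(−8.96/10) = 0.1271
  Stage 4: F_4 = 10^(7.59/10) = 5.741, G_4 = 10^(12.4/10) = 17.38
Friis cascade:
  F = 1.187 + (1.165 − 1)/44.67 + (10.23 − 1)/38.34 + (5.741 − 1)/4.871 = 2.405
NF = 10 log₁₀(2.405) = 3.81 dB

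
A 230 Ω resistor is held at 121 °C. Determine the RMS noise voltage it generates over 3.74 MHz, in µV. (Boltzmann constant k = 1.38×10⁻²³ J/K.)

T = 121 °C + 273.15 = 394.15 K
V_n = √(4kTRB)
4kTRB = 4 × 1.38×10⁻²³ × 394.15 × 2.30×10² × 3.74×10⁶ = 1.87×10⁻¹¹ V²
V_n = √(1.87×10⁻¹¹) = 4.33×10⁻⁶ V = 4.33 µV

4.33 µV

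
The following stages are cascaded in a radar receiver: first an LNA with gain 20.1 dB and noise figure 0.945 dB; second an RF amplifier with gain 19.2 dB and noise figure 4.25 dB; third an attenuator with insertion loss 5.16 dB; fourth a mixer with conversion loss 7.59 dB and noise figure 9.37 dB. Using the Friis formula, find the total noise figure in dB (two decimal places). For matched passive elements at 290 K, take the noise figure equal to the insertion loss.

1.01 dB

Convert to linear (a loss of L dB is a gain of −L dB): F_i = 10^(NF_i/10), G_i = 10^(G_i,dB/10)
  Stage 1: F_1 = 10^(0.945/10) = 1.243, G_1 = 10^(20.1/10) = 102.3
  Stage 2: F_2 = 10^(4.25/10) = 2.661, G_2 = 10^(19.2/10) = 83.18
  Stage 3: F_3 = 10^(5.16/10) = 3.281, G_3 = 10^(−5.16/10) = 0.3048
  Stage 4: F_4 = 10^(9.37/10) = 8.650, G_4 = 10^(−7.59/10) = 0.1742
Friis cascade:
  F = 1.243 + (2.661 − 1)/102.3 + (3.281 − 1)/8511 + (8.650 − 1)/2594 = 1.263
NF = 10 log₁₀(1.263) = 1.01 dB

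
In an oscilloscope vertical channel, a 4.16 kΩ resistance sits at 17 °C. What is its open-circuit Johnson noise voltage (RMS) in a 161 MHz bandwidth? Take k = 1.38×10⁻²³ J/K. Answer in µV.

T = 17 °C + 273.15 = 290.15 K
V_n = √(4kTRB)
4kTRB = 4 × 1.38×10⁻²³ × 290.15 × 4.16×10³ × 1.61×10⁸ = 1.07×10⁻⁸ V²
V_n = √(1.07×10⁻⁸) = 1.04×10⁻⁴ V = 104 µV

104 µV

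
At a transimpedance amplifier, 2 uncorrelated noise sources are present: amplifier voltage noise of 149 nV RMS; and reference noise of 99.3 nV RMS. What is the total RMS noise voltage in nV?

Uncorrelated sources add in power (mean-square): V_tot = √(ΣV_i²)
V_tot = √[(1.49×10⁻⁷)² + (9.93×10⁻⁸)²] = 1.79×10⁻⁷ V = 179 nV

179 nV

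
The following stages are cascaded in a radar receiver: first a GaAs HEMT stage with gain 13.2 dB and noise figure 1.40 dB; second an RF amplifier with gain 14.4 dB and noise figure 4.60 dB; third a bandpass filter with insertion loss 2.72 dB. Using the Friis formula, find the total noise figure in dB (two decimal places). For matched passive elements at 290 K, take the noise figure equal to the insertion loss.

1.68 dB

Convert to linear (a loss of L dB is a gain of −L dB): F_i = 10^(NF_i/10), G_i = 10^(G_i,dB/10)
  Stage 1: F_1 = 10^(1.40/10) = 1.380, G_1 = 10^(13.2/10) = 20.89
  Stage 2: F_2 = 10^(4.60/10) = 2.884, G_2 = 10^(14.4/10) = 27.54
  Stage 3: F_3 = 10^(2.72/10) = 1.871, G_3 = 10^(−2.72/10) = 0.5346
Friis cascade:
  F = 1.380 + (2.884 − 1)/20.89 + (1.871 − 1)/575.4 = 1.472
NF = 10 log₁₀(1.472) = 1.68 dB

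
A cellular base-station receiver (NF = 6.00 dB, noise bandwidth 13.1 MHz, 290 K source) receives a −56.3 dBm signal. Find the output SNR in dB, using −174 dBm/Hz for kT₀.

40.5 dB

Noise floor: N = −174 + 10 log₁₀(B) + NF
10 log₁₀(1.31×10⁷) = 71.17 dB
N = −174 + 71.17 + 6.00 = −96.83 dBm
SNR = P_sig − N = −56.3 − (−96.83) = 40.53 dB → 40.5 dB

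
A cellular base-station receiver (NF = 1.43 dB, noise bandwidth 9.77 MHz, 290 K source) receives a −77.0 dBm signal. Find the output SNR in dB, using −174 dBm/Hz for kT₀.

Noise floor: N = −174 + 10 log₁₀(B) + NF
10 log₁₀(9.77×10⁶) = 69.9 dB
N = −174 + 69.9 + 1.43 = −102.67 dBm
SNR = P_sig − N = −77.0 − (−102.67) = 25.67 dB → 25.7 dB

25.7 dB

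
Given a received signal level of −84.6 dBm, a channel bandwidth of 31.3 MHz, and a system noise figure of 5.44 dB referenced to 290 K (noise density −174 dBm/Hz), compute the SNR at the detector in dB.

Noise floor: N = −174 + 10 log₁₀(B) + NF
10 log₁₀(3.13×10⁷) = 74.96 dB
N = −174 + 74.96 + 5.44 = −93.60 dBm
SNR = P_sig − N = −84.6 − (−93.60) = 9.00 dB → 9.0 dB

9.0 dB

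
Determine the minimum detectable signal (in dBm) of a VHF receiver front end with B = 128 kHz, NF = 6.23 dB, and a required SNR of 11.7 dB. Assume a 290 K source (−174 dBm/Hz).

Sensitivity = −174 + 10 log₁₀(B) + NF + SNR_min
= −174 + 51.07 + 6.23 + 11.7
= −105.00 dBm → −105.0 dBm

−105.0 dBm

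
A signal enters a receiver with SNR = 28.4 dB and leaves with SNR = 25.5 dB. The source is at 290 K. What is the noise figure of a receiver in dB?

2.9 dB

NF (dB) = SNR_in(dB) − SNR_out(dB) when the source is at T₀
NF = 28.4 − 25.5 = 2.9 dB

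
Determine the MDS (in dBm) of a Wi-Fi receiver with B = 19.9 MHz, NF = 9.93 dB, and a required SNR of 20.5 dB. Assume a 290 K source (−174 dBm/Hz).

−70.6 dBm

Sensitivity = −174 + 10 log₁₀(B) + NF + SNR_min
= −174 + 72.99 + 9.93 + 20.5
= −70.58 dBm → −70.6 dBm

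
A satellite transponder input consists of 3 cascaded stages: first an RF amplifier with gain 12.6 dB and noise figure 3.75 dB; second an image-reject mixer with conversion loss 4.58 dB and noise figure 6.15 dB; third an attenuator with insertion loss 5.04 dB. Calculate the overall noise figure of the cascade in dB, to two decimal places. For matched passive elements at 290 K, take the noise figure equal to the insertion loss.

Convert to linear (a loss of L dB is a gain of −L dB): F_i = 10^(NF_i/10), G_i = 10^(G_i,dB/10)
  Stage 1: F_1 = 10^(3.75/10) = 2.371, G_1 = 10^(12.6/10) = 18.20
  Stage 2: F_2 = 10^(6.15/10) = 4.121, G_2 = 10^(−4.58/10) = 0.3483
  Stage 3: F_3 = 10^(5.04/10) = 3.192, G_3 = 10^(−5.04/10) = 0.3133
Friis cascade:
  F = 2.371 + (4.121 − 1)/18.20 + (3.192 − 1)/6.339 = 2.889
NF = 10 log₁₀(2.889) = 4.61 dB

4.61 dB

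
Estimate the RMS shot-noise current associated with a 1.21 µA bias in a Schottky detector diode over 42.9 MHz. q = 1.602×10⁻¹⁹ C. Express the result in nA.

4.08 nA

I_n = √(2qI·B)
2qI·B = 2 × 1.602×10⁻¹⁹ × 1.21×10⁻⁶ × 4.29×10⁷ = 1.66×10⁻¹⁷ A²
I_n = √(1.66×10⁻¹⁷) = 4.08×10⁻⁹ A = 4.08 nA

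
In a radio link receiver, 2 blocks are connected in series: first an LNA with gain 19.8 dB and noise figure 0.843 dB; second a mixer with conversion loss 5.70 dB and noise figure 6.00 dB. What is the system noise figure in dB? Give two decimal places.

0.95 dB

Convert to linear (a loss of L dB is a gain of −L dB): F_i = 10^(NF_i/10), G_i = 10^(G_i,dB/10)
  Stage 1: F_1 = 10^(0.843/10) = 1.214, G_1 = 10^(19.8/10) = 95.50
  Stage 2: F_2 = 10^(6.00/10) = 3.981, G_2 = 10^(−5.70/10) = 0.2692
Friis cascade:
  F = 1.214 + (3.981 − 1)/95.50 = 1.245
NF = 10 log₁₀(1.245) = 0.95 dB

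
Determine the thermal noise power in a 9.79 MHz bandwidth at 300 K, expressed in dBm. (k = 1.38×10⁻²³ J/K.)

−103.9 dBm

P_n = kTB = 1.38×10⁻²³ × 300 × 9.79×10⁶ = 4.05×10⁻¹⁴ W
In dBm: 10 log₁₀(4.05×10⁻¹⁴ / 10⁻³) = −103.9 dBm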